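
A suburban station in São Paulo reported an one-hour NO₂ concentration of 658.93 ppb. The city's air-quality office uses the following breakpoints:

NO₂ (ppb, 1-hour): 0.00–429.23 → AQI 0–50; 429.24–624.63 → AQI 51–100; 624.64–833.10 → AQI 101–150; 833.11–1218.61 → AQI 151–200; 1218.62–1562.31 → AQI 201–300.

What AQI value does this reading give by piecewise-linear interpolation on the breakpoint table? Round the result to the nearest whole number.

NO₂: 658.93 ∈ [624.64, 833.10] ↔ index [101, 150].
101 + (658.93−624.64)·(150−101)/(833.10−624.64) = 101 + 34.29·49/208.46 ≈ 109.06, so AQI = 109.
AQI 109 falls in the Unhealthy for Sensitive Groups category.

109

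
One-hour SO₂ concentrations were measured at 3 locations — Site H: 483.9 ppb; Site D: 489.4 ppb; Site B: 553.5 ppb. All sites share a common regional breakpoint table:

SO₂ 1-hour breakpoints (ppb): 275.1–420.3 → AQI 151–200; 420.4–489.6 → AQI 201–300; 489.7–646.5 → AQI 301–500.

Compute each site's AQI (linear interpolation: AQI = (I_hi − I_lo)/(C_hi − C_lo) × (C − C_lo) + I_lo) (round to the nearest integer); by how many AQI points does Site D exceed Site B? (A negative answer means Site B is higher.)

-82

Site H: 483.9 ∈ [420.4, 489.6] ↔ index [201, 300].
201 + (483.9−420.4)·(300−201)/(489.6−420.4) = 201 + 63.5·99/69.2 ≈ 291.85, so AQI = 292.
Site D: 489.4 lies in 420.4–489.6, so I_lo=201, I_hi=300, C_lo=420.4, C_hi=489.6.
(300−201)/(489.6−420.4) × (489.4−420.4) + 201 = 99/69.2 × 69.0 + 201 ≈ 299.71 → 300.
Site B: 553.5 lies in 489.7–646.5, so I_lo=301, I_hi=500, C_lo=489.7, C_hi=646.5.
(500−301)/(646.5−489.7) × (553.5−489.7) + 301 = 199/156.8 × 63.8 + 301 ≈ 381.97 → 382.
AQIs: Site H=292, Site D=300, Site B=382. Site D (300) − Site B (382) = -82.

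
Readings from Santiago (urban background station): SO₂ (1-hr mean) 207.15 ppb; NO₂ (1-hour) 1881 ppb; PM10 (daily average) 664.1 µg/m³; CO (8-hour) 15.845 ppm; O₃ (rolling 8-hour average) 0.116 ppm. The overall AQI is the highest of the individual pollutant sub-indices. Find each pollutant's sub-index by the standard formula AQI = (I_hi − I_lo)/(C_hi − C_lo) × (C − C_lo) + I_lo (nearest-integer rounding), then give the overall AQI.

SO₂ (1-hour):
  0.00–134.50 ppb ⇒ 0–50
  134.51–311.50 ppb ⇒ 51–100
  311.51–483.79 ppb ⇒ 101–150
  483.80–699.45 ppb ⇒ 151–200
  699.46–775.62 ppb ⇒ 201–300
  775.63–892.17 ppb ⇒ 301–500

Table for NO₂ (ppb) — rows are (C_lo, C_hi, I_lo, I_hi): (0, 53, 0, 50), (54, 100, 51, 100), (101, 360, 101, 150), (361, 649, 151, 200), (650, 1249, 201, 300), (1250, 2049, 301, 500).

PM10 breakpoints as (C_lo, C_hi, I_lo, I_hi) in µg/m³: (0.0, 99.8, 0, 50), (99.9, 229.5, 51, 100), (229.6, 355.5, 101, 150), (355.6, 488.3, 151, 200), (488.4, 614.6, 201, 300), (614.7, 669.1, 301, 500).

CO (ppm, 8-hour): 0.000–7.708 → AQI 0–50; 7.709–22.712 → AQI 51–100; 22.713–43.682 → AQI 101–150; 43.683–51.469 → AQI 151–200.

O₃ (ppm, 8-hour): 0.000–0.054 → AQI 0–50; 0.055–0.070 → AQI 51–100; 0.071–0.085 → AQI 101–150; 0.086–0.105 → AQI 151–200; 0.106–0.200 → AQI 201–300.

SO₂: 207.15 lies in 134.51–311.50, so I_lo=51, I_hi=100, C_lo=134.51, C_hi=311.50.
(100−51)/(311.50−134.51) × (207.15−134.51) + 51 = 49/176.99 × 72.64 + 51 ≈ 71.11 → 71.
NO₂: 1881 lies in 1250–2049, so I_lo=301, I_hi=500, C_lo=1250, C_hi=2049.
(500−301)/(2049−1250) × (1881−1250) + 301 = 199/799 × 631 + 301 ≈ 458.16 → 458.
PM10: row 614.7–669.1 (AQI 301–500). (500−301)·(664.1−614.7)/(669.1−614.7) + 301 = 199·49.4/54.4 + 301 ≈ 481.71 → 482.
CO: 15.845 lies in 7.709–22.712, so I_lo=51, I_hi=100, C_lo=7.709, C_hi=22.712.
(100−51)/(22.712−7.709) × (15.845−7.709) + 51 = 49/15.003 × 8.136 + 51 ≈ 77.57 → 78.
O₃: 0.116 lies in 0.106–0.200, so I_lo=201, I_hi=300, C_lo=0.106, C_hi=0.200.
(300−201)/(0.200−0.106) × (0.116−0.106) + 201 = 99/0.094 × 0.010 + 201 ≈ 211.53 → 212.
Sub-indices: SO₂→71, NO₂→458, PM10→482, CO→78, O₃→212. Overall AQI = max = 482; dominant pollutant is PM10.
AQI 482: Hazardous.

482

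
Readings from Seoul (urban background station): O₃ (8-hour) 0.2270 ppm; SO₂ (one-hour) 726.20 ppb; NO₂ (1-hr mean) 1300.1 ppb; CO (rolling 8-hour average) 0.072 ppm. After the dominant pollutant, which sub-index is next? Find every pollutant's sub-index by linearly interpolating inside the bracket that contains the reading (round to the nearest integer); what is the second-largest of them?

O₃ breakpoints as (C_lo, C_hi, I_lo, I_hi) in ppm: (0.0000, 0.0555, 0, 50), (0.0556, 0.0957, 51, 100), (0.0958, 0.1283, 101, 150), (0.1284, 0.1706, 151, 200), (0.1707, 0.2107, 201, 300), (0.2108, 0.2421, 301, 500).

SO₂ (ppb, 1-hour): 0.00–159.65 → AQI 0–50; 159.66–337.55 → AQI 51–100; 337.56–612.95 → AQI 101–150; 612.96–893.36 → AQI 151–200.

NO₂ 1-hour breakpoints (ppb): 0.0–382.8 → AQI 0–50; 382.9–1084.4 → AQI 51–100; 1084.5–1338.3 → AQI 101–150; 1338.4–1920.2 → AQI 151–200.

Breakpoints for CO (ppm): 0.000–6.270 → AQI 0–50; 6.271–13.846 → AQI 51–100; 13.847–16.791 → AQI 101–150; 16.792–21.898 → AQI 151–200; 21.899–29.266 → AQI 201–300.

O₃ 0.2270: bracket 0.2108–0.2421 → index 301–500; slope 199/0.0313, offset 0.0162.
AQI = 301 + 199/0.0313·0.0162 ≈ 404.00 ⇒ 404.
SO₂ 726.20: bracket 612.96–893.36 → index 151–200; slope 49/280.40, offset 113.24.
AQI = 151 + 49/280.40·113.24 ≈ 170.79 ⇒ 171.
NO₂ 1300.1: bracket 1084.5–1338.3 → index 101–150; slope 49/253.8, offset 215.6.
AQI = 101 + 49/253.8·215.6 ≈ 142.62 ⇒ 143.
CO: row 0.000–6.270 (AQI 0–50). (50−0)·(0.072−0.000)/(6.270−0.000) + 0 = 50·0.072/6.270 + 0 ≈ 0.57 → 1.
Sub-indices: O₃→404, SO₂→171, NO₂→143, CO→1. Ranked high→low: 404, 171, 143, 1. Second-highest sub-index = 171.

171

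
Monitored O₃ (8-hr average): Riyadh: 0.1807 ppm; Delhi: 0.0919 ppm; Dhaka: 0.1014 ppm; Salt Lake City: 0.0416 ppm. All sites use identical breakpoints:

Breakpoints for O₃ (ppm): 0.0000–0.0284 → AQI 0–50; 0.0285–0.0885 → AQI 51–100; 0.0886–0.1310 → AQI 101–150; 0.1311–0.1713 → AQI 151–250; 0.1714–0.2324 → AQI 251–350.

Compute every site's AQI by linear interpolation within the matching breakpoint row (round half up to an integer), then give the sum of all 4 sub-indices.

Riyadh: row 0.1714–0.2324 (AQI 251–350). (350−251)·(0.1807−0.1714)/(0.2324−0.1714) + 251 = 99·0.0093/0.0610 + 251 ≈ 266.09 → 266.
Delhi: 0.0919 lies in 0.0886–0.1310, so I_lo=101, I_hi=150, C_lo=0.0886, C_hi=0.1310.
(150−101)/(0.1310−0.0886) × (0.0919−0.0886) + 101 = 49/0.0424 × 0.0033 + 101 ≈ 104.81 → 105.
Dhaka: row 0.0886–0.1310 (AQI 101–150). (150−101)·(0.1014−0.0886)/(0.1310−0.0886) + 101 = 49·0.0128/0.0424 + 101 ≈ 115.79 → 116.
Salt Lake City: 0.0416 lies in 0.0285–0.0885, so I_lo=51, I_hi=100, C_lo=0.0285, C_hi=0.0885.
(100−51)/(0.0885−0.0285) × (0.0416−0.0285) + 51 = 49/0.0600 × 0.0131 + 51 ≈ 61.70 → 62.
AQIs: Riyadh=266, Delhi=105, Dhaka=116, Salt Lake City=62. Sum = 266 + 105 + 116 + 62 = 549.

549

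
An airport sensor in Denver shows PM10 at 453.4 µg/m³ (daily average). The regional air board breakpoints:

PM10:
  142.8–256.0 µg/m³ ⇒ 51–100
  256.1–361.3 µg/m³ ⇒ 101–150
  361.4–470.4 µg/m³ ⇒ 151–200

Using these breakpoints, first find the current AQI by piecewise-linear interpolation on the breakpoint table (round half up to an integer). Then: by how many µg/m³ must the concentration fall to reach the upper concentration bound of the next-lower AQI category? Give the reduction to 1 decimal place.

92.1

PM10: 453.4 lies in 361.4–470.4, so I_lo=151, I_hi=200, C_lo=361.4, C_hi=470.4.
(200−151)/(470.4−361.4) × (453.4−361.4) + 151 = 49/109.0 × 92.0 + 151 ≈ 192.36 → 192.
Current AQI 192 is in the Unhealthy range (151–200). The next-lower category tops out at AQI 150, whose upper concentration bound is 361.3 µg/m³.
Reduction needed = 453.4 − 361.3 = 92.1 µg/m³.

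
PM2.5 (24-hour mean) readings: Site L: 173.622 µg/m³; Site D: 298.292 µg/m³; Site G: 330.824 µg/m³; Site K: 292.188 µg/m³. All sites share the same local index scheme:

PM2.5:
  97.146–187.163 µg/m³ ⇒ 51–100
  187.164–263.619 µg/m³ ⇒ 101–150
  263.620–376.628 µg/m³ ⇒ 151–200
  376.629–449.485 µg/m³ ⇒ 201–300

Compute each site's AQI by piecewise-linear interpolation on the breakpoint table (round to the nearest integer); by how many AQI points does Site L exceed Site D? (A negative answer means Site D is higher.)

Site L: 173.622 ∈ [97.146, 187.163] ↔ index [51, 100].
51 + (173.622−97.146)·(100−51)/(187.163−97.146) = 51 + 76.476·49/90.017 ≈ 92.63, so AQI = 93.
Site D: 298.292 ∈ [263.620, 376.628] ↔ index [151, 200].
151 + (298.292−263.620)·(200−151)/(376.628−263.620) = 151 + 34.672·49/113.008 ≈ 166.03, so AQI = 166.
Site G: row 263.620–376.628 (AQI 151–200). (200−151)·(330.824−263.620)/(376.628−263.620) + 151 = 49·67.204/113.008 + 151 ≈ 180.14 → 180.
Site K: 292.188 lies in 263.620–376.628, so I_lo=151, I_hi=200, C_lo=263.620, C_hi=376.628.
(200−151)/(376.628−263.620) × (292.188−263.620) + 151 = 49/113.008 × 28.568 + 151 ≈ 163.39 → 163.
AQIs: Site L=93, Site D=166, Site G=180, Site K=163. Site L (93) − Site D (166) = -73.

-73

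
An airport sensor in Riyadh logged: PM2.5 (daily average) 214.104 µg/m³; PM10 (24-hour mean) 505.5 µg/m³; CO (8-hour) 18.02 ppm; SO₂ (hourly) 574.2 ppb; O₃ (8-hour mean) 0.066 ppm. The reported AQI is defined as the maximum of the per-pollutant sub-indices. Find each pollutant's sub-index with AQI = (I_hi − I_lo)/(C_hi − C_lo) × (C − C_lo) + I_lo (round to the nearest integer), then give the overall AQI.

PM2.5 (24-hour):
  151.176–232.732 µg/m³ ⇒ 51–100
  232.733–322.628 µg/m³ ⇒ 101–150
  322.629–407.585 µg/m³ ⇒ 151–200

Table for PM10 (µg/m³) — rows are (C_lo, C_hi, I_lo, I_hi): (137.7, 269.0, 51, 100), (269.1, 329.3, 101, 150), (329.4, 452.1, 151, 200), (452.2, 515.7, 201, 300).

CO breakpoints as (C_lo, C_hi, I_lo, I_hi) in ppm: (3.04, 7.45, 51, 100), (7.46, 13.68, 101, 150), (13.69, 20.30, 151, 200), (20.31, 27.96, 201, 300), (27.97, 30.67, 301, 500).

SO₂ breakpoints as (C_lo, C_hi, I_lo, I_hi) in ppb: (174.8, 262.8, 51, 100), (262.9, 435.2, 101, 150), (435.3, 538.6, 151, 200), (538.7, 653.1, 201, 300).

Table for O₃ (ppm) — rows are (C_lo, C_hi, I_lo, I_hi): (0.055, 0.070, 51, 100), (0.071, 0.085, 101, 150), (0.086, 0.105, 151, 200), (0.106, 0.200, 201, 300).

284

PM2.5: 214.104 lies in 151.176–232.732, so I_lo=51, I_hi=100, C_lo=151.176, C_hi=232.732.
(100−51)/(232.732−151.176) × (214.104−151.176) + 51 = 49/81.556 × 62.928 + 51 ≈ 88.81 → 89.
PM10: 505.5 lies in 452.2–515.7, so I_lo=201, I_hi=300, C_lo=452.2, C_hi=515.7.
(300−201)/(515.7−452.2) × (505.5−452.2) + 201 = 99/63.5 × 53.3 + 201 ≈ 284.10 → 284.
CO: 18.02 ∈ [13.69, 20.30] ↔ index [151, 200].
151 + (18.02−13.69)·(200−151)/(20.30−13.69) = 151 + 4.33·49/6.61 ≈ 183.10, so AQI = 183.
SO₂: 574.2 lies in 538.7–653.1, so I_lo=201, I_hi=300, C_lo=538.7, C_hi=653.1.
(300−201)/(653.1−538.7) × (574.2−538.7) + 201 = 99/114.4 × 35.5 + 201 ≈ 231.72 → 232.
O₃: row 0.055–0.070 (AQI 51–100). (100−51)·(0.066−0.055)/(0.070−0.055) + 51 = 49·0.011/0.015 + 51 ≈ 86.93 → 87.
Sub-indices: PM2.5→89, PM10→284, CO→183, SO₂→232, O₃→87. Overall AQI = max = 284; dominant pollutant is PM10.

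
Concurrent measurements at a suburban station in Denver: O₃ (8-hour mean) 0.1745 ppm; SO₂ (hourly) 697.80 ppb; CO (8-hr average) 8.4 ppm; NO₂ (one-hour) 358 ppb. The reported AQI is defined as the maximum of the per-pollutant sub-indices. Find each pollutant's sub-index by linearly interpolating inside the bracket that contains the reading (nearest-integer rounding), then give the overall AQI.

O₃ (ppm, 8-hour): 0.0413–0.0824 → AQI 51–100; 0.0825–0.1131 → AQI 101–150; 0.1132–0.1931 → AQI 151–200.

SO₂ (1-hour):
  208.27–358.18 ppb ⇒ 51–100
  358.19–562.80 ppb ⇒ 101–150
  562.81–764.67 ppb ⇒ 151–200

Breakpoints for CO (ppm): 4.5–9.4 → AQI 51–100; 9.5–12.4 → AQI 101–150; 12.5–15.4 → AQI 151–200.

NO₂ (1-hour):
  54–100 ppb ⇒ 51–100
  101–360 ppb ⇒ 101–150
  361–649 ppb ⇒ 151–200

189

O₃: row 0.1132–0.1931 (AQI 151–200). (200−151)·(0.1745−0.1132)/(0.1931−0.1132) + 151 = 49·0.0613/0.0799 + 151 ≈ 188.59 → 189.
SO₂ 697.80: bracket 562.81–764.67 → index 151–200; slope 49/201.86, offset 134.99.
AQI = 151 + 49/201.86·134.99 ≈ 183.77 ⇒ 184.
CO: 8.4 ∈ [4.5, 9.4] ↔ index [51, 100].
51 + (8.4−4.5)·(100−51)/(9.4−4.5) = 51 + 3.9·49/4.9 ≈ 90.00, so AQI = 90.
NO₂: 358 lies in 101–360, so I_lo=101, I_hi=150, C_lo=101, C_hi=360.
(150−101)/(360−101) × (358−101) + 101 = 49/259 × 257 + 101 ≈ 149.62 → 150.
Sub-indices: O₃→189, SO₂→184, CO→90, NO₂→150. Overall AQI = max = 189; dominant pollutant is O₃.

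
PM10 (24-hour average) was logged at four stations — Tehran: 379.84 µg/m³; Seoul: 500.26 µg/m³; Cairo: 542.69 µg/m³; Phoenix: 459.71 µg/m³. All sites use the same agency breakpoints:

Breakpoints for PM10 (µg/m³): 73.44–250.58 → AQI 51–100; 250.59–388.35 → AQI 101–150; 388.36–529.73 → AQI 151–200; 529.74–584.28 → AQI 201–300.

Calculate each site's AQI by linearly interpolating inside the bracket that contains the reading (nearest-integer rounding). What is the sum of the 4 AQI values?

Tehran: 379.84 ∈ [250.59, 388.35] ↔ index [101, 150].
101 + (379.84−250.59)·(150−101)/(388.35−250.59) = 101 + 129.25·49/137.76 ≈ 146.97, so AQI = 147.
Seoul: row 388.36–529.73 (AQI 151–200). (200−151)·(500.26−388.36)/(529.73−388.36) + 151 = 49·111.90/141.37 + 151 ≈ 189.79 → 190.
Cairo: 542.69 lies in 529.74–584.28, so I_lo=201, I_hi=300, C_lo=529.74, C_hi=584.28.
(300−201)/(584.28−529.74) × (542.69−529.74) + 201 = 99/54.54 × 12.95 + 201 ≈ 224.51 → 225.
Phoenix: row 388.36–529.73 (AQI 151–200). (200−151)·(459.71−388.36)/(529.73−388.36) + 151 = 49·71.35/141.37 + 151 ≈ 175.73 → 176.
AQIs: Tehran=147, Seoul=190, Cairo=225, Phoenix=176. Sum = 147 + 190 + 225 + 176 = 738.

738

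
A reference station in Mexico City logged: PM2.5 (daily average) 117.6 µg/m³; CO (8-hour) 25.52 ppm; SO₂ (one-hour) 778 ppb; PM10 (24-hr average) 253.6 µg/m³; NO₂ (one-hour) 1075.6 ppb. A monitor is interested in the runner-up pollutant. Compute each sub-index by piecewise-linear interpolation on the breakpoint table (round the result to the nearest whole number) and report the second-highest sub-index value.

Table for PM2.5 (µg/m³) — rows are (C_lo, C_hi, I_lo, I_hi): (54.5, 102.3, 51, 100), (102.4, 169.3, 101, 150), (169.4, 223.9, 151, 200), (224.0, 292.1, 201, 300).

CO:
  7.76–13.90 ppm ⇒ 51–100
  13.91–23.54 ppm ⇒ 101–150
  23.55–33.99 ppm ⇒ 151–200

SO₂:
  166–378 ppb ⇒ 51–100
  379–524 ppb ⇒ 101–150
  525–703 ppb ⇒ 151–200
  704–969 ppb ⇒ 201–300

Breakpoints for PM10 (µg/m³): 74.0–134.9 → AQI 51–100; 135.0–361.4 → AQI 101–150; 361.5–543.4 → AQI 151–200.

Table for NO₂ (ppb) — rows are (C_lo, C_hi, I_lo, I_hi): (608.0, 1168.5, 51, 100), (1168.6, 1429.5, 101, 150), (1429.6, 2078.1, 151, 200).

160

PM2.5 117.6: bracket 102.4–169.3 → index 101–150; slope 49/66.9, offset 15.2.
AQI = 101 + 49/66.9·15.2 ≈ 112.13 ⇒ 112.
CO: row 23.55–33.99 (AQI 151–200). (200−151)·(25.52−23.55)/(33.99−23.55) + 151 = 49·1.97/10.44 + 151 ≈ 160.25 → 160.
SO₂ 778: bracket 704–969 → index 201–300; slope 99/265, offset 74.
AQI = 201 + 99/265·74 ≈ 228.65 ⇒ 229.
PM10: row 135.0–361.4 (AQI 101–150). (150−101)·(253.6−135.0)/(361.4−135.0) + 101 = 49·118.6/226.4 + 101 ≈ 126.67 → 127.
NO₂: 1075.6 lies in 608.0–1168.5, so I_lo=51, I_hi=100, C_lo=608.0, C_hi=1168.5.
(100−51)/(1168.5−608.0) × (1075.6−608.0) + 51 = 49/560.5 × 467.6 + 51 ≈ 91.88 → 92.
Sub-indices: PM2.5→112, CO→160, SO₂→229, PM10→127, NO₂→92. Ranked high→low: 229, 160, 127, 112, 92. Second-highest sub-index = 160.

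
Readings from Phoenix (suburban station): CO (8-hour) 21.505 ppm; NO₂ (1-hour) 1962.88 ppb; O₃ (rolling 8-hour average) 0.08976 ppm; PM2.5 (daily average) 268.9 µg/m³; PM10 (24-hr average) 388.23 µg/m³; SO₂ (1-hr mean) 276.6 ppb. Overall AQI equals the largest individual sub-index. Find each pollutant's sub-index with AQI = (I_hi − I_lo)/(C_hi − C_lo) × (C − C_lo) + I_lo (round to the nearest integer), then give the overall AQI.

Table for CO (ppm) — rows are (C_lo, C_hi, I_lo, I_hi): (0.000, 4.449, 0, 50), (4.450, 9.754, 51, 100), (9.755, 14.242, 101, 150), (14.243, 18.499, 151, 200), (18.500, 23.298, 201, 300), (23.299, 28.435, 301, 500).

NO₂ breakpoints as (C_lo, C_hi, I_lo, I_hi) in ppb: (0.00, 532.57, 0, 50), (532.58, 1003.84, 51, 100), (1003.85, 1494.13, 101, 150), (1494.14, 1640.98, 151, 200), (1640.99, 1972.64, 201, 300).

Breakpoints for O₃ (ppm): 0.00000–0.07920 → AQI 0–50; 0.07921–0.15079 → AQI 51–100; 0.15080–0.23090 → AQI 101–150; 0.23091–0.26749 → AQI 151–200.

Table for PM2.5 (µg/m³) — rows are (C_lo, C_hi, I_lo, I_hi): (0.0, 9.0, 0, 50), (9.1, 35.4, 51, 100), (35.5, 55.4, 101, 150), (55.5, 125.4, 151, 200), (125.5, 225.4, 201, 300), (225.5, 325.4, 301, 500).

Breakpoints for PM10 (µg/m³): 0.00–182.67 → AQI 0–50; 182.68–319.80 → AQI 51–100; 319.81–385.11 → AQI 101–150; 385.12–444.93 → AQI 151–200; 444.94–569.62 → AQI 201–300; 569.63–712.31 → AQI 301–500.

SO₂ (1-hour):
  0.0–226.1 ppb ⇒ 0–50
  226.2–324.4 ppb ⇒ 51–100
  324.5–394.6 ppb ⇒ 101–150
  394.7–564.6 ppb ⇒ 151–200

CO: 21.505 lies in 18.500–23.298, so I_lo=201, I_hi=300, C_lo=18.500, C_hi=23.298.
(300−201)/(23.298−18.500) × (21.505−18.500) + 201 = 99/4.798 × 3.005 + 201 ≈ 263.00 → 263.
NO₂: row 1640.99–1972.64 (AQI 201–300). (300−201)·(1962.88−1640.99)/(1972.64−1640.99) + 201 = 99·321.89/331.65 + 201 ≈ 297.09 → 297.
O₃: row 0.07921–0.15079 (AQI 51–100). (100−51)·(0.08976−0.07921)/(0.15079−0.07921) + 51 = 49·0.01055/0.07158 + 51 ≈ 58.22 → 58.
PM2.5: row 225.5–325.4 (AQI 301–500). (500−301)·(268.9−225.5)/(325.4−225.5) + 301 = 199·43.4/99.9 + 301 ≈ 387.45 → 387.
PM10: 388.23 ∈ [385.12, 444.93] ↔ index [151, 200].
151 + (388.23−385.12)·(200−151)/(444.93−385.12) = 151 + 3.11·49/59.81 ≈ 153.55, so AQI = 154.
SO₂: 276.6 ∈ [226.2, 324.4] ↔ index [51, 100].
51 + (276.6−226.2)·(100−51)/(324.4−226.2) = 51 + 50.4·49/98.2 ≈ 76.15, so AQI = 76.
Sub-indices: CO→263, NO₂→297, O₃→58, PM2.5→387, PM10→154, SO₂→76. Overall AQI = max = 387; dominant pollutant is PM2.5.
AQI 387: Hazardous.

387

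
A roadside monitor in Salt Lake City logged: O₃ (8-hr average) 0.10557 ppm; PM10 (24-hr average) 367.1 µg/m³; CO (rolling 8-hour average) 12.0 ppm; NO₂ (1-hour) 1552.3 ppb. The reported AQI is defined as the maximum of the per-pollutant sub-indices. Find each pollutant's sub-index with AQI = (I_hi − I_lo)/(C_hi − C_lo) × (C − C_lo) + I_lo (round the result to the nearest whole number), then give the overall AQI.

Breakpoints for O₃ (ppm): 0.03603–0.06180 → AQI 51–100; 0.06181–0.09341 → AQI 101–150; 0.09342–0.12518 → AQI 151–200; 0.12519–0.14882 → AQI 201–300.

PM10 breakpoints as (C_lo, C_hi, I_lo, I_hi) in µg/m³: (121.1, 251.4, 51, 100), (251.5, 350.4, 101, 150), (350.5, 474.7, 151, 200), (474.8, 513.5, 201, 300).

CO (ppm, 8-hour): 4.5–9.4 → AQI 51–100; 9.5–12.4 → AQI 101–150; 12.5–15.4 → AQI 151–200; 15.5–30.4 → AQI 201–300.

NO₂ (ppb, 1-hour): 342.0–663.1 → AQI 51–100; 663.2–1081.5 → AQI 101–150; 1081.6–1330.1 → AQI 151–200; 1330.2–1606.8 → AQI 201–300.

280

O₃: row 0.09342–0.12518 (AQI 151–200). (200−151)·(0.10557−0.09342)/(0.12518−0.09342) + 151 = 49·0.01215/0.03176 + 151 ≈ 169.75 → 170.
PM10 367.1: bracket 350.5–474.7 → index 151–200; slope 49/124.2, offset 16.6.
AQI = 151 + 49/124.2·16.6 ≈ 157.55 ⇒ 158.
CO: row 9.5–12.4 (AQI 101–150). (150−101)·(12.0−9.5)/(12.4−9.5) + 101 = 49·2.5/2.9 + 101 ≈ 143.24 → 143.
NO₂ 1552.3: bracket 1330.2–1606.8 → index 201–300; slope 99/276.6, offset 222.1.
AQI = 201 + 99/276.6·222.1 ≈ 280.49 ⇒ 280.
Sub-indices: O₃→170, PM10→158, CO→143, NO₂→280. Overall AQI = max = 280; dominant pollutant is NO₂.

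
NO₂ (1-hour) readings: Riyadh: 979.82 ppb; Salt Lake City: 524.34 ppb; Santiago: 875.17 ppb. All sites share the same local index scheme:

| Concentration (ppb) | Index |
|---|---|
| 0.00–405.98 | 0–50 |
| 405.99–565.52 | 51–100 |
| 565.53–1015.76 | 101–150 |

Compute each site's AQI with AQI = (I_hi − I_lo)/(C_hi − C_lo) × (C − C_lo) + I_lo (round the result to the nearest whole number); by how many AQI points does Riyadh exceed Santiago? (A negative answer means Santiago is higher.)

11

Riyadh: row 565.53–1015.76 (AQI 101–150). (150−101)·(979.82−565.53)/(1015.76−565.53) + 101 = 49·414.29/450.23 + 101 ≈ 146.09 → 146.
Salt Lake City: 524.34 ∈ [405.99, 565.52] ↔ index [51, 100].
51 + (524.34−405.99)·(100−51)/(565.52−405.99) = 51 + 118.35·49/159.53 ≈ 87.35, so AQI = 87.
Santiago: 875.17 lies in 565.53–1015.76, so I_lo=101, I_hi=150, C_lo=565.53, C_hi=1015.76.
(150−101)/(1015.76−565.53) × (875.17−565.53) + 101 = 49/450.23 × 309.64 + 101 ≈ 134.70 → 135.
AQIs: Riyadh=146, Salt Lake City=87, Santiago=135. Riyadh (146) − Santiago (135) = 11.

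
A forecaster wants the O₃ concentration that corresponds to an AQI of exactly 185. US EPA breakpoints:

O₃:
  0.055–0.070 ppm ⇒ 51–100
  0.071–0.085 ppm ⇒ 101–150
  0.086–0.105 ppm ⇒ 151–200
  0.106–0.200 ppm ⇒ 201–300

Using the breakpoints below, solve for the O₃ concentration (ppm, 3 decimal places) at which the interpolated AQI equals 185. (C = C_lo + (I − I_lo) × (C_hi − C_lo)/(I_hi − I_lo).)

0.099

AQI 185 lies in the 151–200 band, which corresponds to 0.086–0.105 ppm.
C = 0.086 + (185−151)×(0.105−0.086)/(200−151) = 0.086 + 34×0.019/49 ≈ 0.09918 ppm → 0.099 ppm to 3 dp.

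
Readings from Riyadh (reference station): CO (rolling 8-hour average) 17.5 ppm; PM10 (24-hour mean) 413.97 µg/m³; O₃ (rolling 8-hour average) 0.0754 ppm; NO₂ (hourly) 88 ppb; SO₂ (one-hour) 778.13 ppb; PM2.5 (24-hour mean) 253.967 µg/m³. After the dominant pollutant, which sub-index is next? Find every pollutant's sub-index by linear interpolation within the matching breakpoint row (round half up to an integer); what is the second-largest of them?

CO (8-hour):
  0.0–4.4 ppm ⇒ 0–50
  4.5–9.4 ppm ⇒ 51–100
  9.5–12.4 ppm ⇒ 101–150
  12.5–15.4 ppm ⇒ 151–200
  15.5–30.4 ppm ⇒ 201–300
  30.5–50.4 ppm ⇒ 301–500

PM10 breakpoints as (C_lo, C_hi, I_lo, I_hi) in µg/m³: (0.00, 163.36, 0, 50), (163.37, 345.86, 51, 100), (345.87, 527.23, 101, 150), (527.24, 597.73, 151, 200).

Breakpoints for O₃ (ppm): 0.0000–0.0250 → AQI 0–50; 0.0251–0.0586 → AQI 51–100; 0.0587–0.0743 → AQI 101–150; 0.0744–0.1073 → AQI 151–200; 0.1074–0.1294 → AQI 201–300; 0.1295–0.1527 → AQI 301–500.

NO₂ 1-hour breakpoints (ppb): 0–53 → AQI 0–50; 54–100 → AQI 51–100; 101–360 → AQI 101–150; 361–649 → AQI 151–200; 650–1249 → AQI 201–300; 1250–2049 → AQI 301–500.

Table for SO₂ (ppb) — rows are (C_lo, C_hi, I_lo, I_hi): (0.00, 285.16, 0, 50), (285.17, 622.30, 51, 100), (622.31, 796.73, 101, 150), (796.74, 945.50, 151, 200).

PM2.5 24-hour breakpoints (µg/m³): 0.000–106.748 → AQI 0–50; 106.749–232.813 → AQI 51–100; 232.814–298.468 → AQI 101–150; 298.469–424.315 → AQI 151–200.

CO 17.5: bracket 15.5–30.4 → index 201–300; slope 99/14.9, offset 2.0.
AQI = 201 + 99/14.9·2.0 ≈ 214.29 ⇒ 214.
PM10: 413.97 lies in 345.87–527.23, so I_lo=101, I_hi=150, C_lo=345.87, C_hi=527.23.
(150−101)/(527.23−345.87) × (413.97−345.87) + 101 = 49/181.36 × 68.10 + 101 ≈ 119.40 → 119.
O₃: 0.0754 ∈ [0.0744, 0.1073] ↔ index [151, 200].
151 + (0.0754−0.0744)·(200−151)/(0.1073−0.0744) = 151 + 0.0010·49/0.0329 ≈ 152.49, so AQI = 152.
NO₂ 88: bracket 54–100 → index 51–100; slope 49/46, offset 34.
AQI = 51 + 49/46·34 ≈ 87.22 ⇒ 87.
SO₂: 778.13 lies in 622.31–796.73, so I_lo=101, I_hi=150, C_lo=622.31, C_hi=796.73.
(150−101)/(796.73−622.31) × (778.13−622.31) + 101 = 49/174.42 × 155.82 + 101 ≈ 144.77 → 145.
PM2.5: 253.967 ∈ [232.814, 298.468] ↔ index [101, 150].
101 + (253.967−232.814)·(150−101)/(298.468−232.814) = 101 + 21.153·49/65.654 ≈ 116.79, so AQI = 117.
Sub-indices: CO→214, PM10→119, O₃→152, NO₂→87, SO₂→145, PM2.5→117. Ranked high→low: 214, 152, 145, 119, 117, 87. Second-highest sub-index = 152.

152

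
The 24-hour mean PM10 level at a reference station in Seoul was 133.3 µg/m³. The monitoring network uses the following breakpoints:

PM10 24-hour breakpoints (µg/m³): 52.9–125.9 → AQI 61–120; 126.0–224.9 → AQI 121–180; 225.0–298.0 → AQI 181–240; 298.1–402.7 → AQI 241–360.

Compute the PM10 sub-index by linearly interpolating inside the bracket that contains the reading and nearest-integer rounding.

125

PM10: 133.3 lies in 126.0–224.9, so I_lo=121, I_hi=180, C_lo=126.0, C_hi=224.9.
(180−121)/(224.9−126.0) × (133.3−126.0) + 121 = 59/98.9 × 7.3 + 121 ≈ 125.35 → 125.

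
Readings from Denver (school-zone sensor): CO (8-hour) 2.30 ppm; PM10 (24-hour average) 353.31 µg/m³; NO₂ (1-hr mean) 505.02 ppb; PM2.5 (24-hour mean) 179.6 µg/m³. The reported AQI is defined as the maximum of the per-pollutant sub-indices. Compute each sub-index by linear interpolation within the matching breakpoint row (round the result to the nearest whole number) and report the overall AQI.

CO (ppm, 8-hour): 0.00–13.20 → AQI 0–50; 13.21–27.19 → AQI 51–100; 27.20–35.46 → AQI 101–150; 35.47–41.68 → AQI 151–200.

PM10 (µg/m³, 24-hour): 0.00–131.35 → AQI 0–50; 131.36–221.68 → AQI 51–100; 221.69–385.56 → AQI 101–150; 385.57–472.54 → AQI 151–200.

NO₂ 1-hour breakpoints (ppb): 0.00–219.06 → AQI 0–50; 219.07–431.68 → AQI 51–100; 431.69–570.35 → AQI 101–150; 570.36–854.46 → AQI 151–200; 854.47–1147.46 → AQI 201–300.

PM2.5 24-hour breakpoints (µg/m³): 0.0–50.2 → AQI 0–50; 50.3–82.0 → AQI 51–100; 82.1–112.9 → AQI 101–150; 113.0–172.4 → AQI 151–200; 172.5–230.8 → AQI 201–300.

CO: row 0.00–13.20 (AQI 0–50). (50−0)·(2.30−0.00)/(13.20−0.00) + 0 = 50·2.30/13.20 + 0 ≈ 8.71 → 9.
PM10: 353.31 lies in 221.69–385.56, so I_lo=101, I_hi=150, C_lo=221.69, C_hi=385.56.
(150−101)/(385.56−221.69) × (353.31−221.69) + 101 = 49/163.87 × 131.62 + 101 ≈ 140.36 → 140.
NO₂: 505.02 ∈ [431.69, 570.35] ↔ index [101, 150].
101 + (505.02−431.69)·(150−101)/(570.35−431.69) = 101 + 73.33·49/138.66 ≈ 126.91, so AQI = 127.
PM2.5: 179.6 lies in 172.5–230.8, so I_lo=201, I_hi=300, C_lo=172.5, C_hi=230.8.
(300−201)/(230.8−172.5) × (179.6−172.5) + 201 = 99/58.3 × 7.1 + 201 ≈ 213.06 → 213.
Sub-indices: CO→9, PM10→140, NO₂→127, PM2.5→213. Overall AQI = max = 213; dominant pollutant is PM2.5.
AQI 213: Very Unhealthy.

213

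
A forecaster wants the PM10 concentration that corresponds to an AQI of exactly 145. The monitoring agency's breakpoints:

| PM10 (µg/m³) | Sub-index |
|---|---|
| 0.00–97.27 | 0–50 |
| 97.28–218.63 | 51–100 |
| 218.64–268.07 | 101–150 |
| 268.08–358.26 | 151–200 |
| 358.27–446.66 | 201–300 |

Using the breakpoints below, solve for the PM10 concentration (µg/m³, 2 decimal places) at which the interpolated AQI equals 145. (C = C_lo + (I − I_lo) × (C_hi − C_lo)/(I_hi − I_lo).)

AQI 145 lies in the 101–150 band, which corresponds to 218.64–268.07 µg/m³.
C = 218.64 + (145−101)×(268.07−218.64)/(150−101) = 218.64 + 44×49.43/49 ≈ 263.0261 µg/m³ → 263.03 µg/m³ to 2 dp.

263.03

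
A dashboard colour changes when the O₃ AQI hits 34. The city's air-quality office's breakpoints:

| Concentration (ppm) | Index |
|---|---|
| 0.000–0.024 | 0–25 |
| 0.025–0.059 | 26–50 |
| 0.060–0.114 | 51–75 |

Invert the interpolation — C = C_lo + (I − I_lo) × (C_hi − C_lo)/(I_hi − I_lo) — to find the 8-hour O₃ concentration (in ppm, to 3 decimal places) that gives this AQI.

AQI 34 lies in the 26–50 band, which corresponds to 0.025–0.059 ppm.
C = 0.025 + (34−26)×(0.059−0.025)/(50−26) = 0.025 + 8×0.034/24 ≈ 0.03633 ppm → 0.036 ppm to 3 dp.

0.036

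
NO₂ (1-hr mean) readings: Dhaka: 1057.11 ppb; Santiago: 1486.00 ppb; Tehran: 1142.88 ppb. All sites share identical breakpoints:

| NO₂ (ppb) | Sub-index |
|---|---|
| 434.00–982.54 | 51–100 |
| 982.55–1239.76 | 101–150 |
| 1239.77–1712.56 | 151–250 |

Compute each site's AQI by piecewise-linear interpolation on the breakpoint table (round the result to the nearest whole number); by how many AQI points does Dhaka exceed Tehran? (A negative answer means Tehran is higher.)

-17

Dhaka: 1057.11 ∈ [982.55, 1239.76] ↔ index [101, 150].
101 + (1057.11−982.55)·(150−101)/(1239.76−982.55) = 101 + 74.56·49/257.21 ≈ 115.20, so AQI = 115.
Santiago: 1486.00 lies in 1239.77–1712.56, so I_lo=151, I_hi=250, C_lo=1239.77, C_hi=1712.56.
(250−151)/(1712.56−1239.77) × (1486.00−1239.77) + 151 = 99/472.79 × 246.23 + 151 ≈ 202.56 → 203.
Tehran: 1142.88 ∈ [982.55, 1239.76] ↔ index [101, 150].
101 + (1142.88−982.55)·(150−101)/(1239.76−982.55) = 101 + 160.33·49/257.21 ≈ 131.54, so AQI = 132.
AQIs: Dhaka=115, Santiago=203, Tehran=132. Dhaka (115) − Tehran (132) = -17.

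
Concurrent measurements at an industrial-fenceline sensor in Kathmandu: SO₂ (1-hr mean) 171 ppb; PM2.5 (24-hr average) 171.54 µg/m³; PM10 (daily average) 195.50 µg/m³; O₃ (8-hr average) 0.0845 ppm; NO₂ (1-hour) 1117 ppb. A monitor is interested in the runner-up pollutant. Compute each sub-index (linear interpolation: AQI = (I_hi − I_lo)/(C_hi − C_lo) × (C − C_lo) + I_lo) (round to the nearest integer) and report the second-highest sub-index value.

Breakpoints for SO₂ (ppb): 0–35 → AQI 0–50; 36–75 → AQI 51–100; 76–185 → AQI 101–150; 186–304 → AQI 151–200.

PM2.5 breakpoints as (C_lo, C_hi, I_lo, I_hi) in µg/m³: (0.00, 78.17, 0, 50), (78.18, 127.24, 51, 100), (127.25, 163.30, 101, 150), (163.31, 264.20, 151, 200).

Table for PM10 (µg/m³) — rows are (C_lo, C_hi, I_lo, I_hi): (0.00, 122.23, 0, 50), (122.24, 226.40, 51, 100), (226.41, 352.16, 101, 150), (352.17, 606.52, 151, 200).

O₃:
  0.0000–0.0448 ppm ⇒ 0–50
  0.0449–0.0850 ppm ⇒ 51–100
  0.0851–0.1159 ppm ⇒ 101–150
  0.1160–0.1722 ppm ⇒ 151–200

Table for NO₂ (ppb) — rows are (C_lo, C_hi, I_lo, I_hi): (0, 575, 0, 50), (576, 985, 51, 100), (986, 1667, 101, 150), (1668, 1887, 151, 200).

SO₂: 171 ∈ [76, 185] ↔ index [101, 150].
101 + (171−76)·(150−101)/(185−76) = 101 + 95·49/109 ≈ 143.71, so AQI = 144.
PM2.5: 171.54 ∈ [163.31, 264.20] ↔ index [151, 200].
151 + (171.54−163.31)·(200−151)/(264.20−163.31) = 151 + 8.23·49/100.89 ≈ 155.00, so AQI = 155.
PM10: row 122.24–226.40 (AQI 51–100). (100−51)·(195.50−122.24)/(226.40−122.24) + 51 = 49·73.26/104.16 + 51 ≈ 85.46 → 85.
O₃: 0.0845 ∈ [0.0449, 0.0850] ↔ index [51, 100].
51 + (0.0845−0.0449)·(100−51)/(0.0850−0.0449) = 51 + 0.0396·49/0.0401 ≈ 99.39, so AQI = 99.
NO₂: row 986–1667 (AQI 101–150). (150−101)·(1117−986)/(1667−986) + 101 = 49·131/681 + 101 ≈ 110.43 → 110.
Sub-indices: SO₂→144, PM2.5→155, PM10→85, O₃→99, NO₂→110. Ranked high→low: 155, 144, 110, 99, 85. Second-highest sub-index = 144.

144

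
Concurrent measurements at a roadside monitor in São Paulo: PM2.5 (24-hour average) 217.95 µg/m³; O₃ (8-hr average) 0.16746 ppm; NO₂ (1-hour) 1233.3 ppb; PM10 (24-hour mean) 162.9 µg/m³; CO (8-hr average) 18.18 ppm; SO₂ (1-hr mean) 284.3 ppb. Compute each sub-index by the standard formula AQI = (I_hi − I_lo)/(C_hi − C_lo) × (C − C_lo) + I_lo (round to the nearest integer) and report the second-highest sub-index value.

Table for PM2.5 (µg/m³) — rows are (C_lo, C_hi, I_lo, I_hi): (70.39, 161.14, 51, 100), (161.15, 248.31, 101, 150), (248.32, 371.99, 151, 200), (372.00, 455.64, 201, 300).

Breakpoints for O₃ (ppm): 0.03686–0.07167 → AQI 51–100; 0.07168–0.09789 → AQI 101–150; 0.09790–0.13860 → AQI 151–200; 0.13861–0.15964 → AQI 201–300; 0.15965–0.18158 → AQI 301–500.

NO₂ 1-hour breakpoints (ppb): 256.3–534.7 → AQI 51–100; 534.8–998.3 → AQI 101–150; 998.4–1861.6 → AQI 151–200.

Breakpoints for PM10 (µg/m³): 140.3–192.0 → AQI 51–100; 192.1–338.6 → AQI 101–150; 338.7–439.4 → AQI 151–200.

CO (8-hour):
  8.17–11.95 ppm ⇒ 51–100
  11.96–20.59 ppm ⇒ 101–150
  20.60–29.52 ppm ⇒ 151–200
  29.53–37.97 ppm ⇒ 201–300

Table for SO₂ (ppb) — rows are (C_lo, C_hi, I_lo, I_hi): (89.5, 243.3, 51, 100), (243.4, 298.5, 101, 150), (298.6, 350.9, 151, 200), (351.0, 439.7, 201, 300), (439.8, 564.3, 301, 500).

PM2.5 217.95: bracket 161.15–248.31 → index 101–150; slope 49/87.16, offset 56.80.
AQI = 101 + 49/87.16·56.80 ≈ 132.93 ⇒ 133.
O₃ 0.16746: bracket 0.15965–0.18158 → index 301–500; slope 199/0.02193, offset 0.00781.
AQI = 301 + 199/0.02193·0.00781 ≈ 371.87 ⇒ 372.
NO₂: 1233.3 ∈ [998.4, 1861.6] ↔ index [151, 200].
151 + (1233.3−998.4)·(200−151)/(1861.6−998.4) = 151 + 234.9·49/863.2 ≈ 164.33, so AQI = 164.
PM10: row 140.3–192.0 (AQI 51–100). (100−51)·(162.9−140.3)/(192.0−140.3) + 51 = 49·22.6/51.7 + 51 ≈ 72.42 → 72.
CO: 18.18 ∈ [11.96, 20.59] ↔ index [101, 150].
101 + (18.18−11.96)·(150−101)/(20.59−11.96) = 101 + 6.22·49/8.63 ≈ 136.32, so AQI = 136.
SO₂: row 243.4–298.5 (AQI 101–150). (150−101)·(284.3−243.4)/(298.5−243.4) + 101 = 49·40.9/55.1 + 101 ≈ 137.37 → 137.
Sub-indices: PM2.5→133, O₃→372, NO₂→164, PM10→72, CO→136, SO₂→137. Ranked high→low: 372, 164, 137, 136, 133, 72. Second-highest sub-index = 164.

164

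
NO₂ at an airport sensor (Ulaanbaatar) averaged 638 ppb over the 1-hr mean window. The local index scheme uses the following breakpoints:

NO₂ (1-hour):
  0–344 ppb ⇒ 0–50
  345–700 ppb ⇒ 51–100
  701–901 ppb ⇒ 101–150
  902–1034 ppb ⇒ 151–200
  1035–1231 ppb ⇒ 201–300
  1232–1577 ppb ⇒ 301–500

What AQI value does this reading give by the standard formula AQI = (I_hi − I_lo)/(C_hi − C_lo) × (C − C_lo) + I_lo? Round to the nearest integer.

NO₂: 638 lies in 345–700, so I_lo=51, I_hi=100, C_lo=345, C_hi=700.
(100−51)/(700−345) × (638−345) + 51 = 49/355 × 293 + 51 ≈ 91.44 → 91.

91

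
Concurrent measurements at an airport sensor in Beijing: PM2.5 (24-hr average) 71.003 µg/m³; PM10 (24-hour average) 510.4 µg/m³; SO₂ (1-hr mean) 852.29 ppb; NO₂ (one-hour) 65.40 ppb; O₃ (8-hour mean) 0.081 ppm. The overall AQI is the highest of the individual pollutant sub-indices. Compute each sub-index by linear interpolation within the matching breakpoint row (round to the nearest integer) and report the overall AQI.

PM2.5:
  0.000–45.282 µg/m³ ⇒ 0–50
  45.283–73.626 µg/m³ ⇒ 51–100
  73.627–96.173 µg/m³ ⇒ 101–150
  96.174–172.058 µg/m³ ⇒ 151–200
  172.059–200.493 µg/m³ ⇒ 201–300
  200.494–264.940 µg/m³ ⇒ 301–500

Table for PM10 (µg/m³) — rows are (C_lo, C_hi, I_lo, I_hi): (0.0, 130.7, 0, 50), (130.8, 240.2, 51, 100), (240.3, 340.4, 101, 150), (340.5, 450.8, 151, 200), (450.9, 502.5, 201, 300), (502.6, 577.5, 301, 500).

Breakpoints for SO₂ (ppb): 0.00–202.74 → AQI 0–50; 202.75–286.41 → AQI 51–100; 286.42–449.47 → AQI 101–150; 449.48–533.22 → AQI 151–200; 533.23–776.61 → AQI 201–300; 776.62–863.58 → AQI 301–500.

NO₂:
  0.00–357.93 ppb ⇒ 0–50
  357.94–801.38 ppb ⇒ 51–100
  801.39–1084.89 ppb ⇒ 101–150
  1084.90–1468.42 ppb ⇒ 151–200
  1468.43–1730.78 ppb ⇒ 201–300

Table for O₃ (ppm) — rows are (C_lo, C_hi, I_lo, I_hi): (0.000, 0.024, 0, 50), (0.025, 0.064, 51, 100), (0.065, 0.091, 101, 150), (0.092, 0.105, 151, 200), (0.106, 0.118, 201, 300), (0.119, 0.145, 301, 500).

PM2.5 71.003: bracket 45.283–73.626 → index 51–100; slope 49/28.343, offset 25.720.
AQI = 51 + 49/28.343·25.720 ≈ 95.47 ⇒ 95.
PM10: row 502.6–577.5 (AQI 301–500). (500−301)·(510.4−502.6)/(577.5−502.6) + 301 = 199·7.8/74.9 + 301 ≈ 321.72 → 322.
SO₂: 852.29 ∈ [776.62, 863.58] ↔ index [301, 500].
301 + (852.29−776.62)·(500−301)/(863.58−776.62) = 301 + 75.67·199/86.96 ≈ 474.16, so AQI = 474.
NO₂: row 0.00–357.93 (AQI 0–50). (50−0)·(65.40−0.00)/(357.93−0.00) + 0 = 50·65.40/357.93 + 0 ≈ 9.14 → 9.
O₃: 0.081 lies in 0.065–0.091, so I_lo=101, I_hi=150, C_lo=0.065, C_hi=0.091.
(150−101)/(0.091−0.065) × (0.081−0.065) + 101 = 49/0.026 × 0.016 + 101 ≈ 131.15 → 131.
Sub-indices: PM2.5→95, PM10→322, SO₂→474, NO₂→9, O₃→131. Overall AQI = max = 474; dominant pollutant is SO₂.

474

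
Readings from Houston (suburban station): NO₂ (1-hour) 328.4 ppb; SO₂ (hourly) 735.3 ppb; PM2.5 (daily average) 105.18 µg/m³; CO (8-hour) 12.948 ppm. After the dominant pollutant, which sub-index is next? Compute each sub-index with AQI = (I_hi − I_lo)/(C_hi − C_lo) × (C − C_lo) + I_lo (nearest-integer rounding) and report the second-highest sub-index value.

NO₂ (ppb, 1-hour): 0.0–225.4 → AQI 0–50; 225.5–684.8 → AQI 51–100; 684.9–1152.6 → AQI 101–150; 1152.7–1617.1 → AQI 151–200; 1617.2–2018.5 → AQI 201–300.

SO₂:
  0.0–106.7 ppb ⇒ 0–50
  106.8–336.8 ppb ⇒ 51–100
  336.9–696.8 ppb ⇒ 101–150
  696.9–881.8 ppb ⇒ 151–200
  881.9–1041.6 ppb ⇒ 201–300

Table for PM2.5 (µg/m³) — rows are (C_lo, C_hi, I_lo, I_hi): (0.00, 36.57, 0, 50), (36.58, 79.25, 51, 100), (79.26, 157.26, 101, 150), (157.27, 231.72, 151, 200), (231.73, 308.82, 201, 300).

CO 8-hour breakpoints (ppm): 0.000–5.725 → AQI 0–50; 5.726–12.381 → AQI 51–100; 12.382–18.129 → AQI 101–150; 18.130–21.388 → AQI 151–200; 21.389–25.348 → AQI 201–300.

117

NO₂: row 225.5–684.8 (AQI 51–100). (100−51)·(328.4−225.5)/(684.8−225.5) + 51 = 49·102.9/459.3 + 51 ≈ 61.98 → 62.
SO₂: 735.3 lies in 696.9–881.8, so I_lo=151, I_hi=200, C_lo=696.9, C_hi=881.8.
(200−151)/(881.8−696.9) × (735.3−696.9) + 151 = 49/184.9 × 38.4 + 151 ≈ 161.18 → 161.
PM2.5: row 79.26–157.26 (AQI 101–150). (150−101)·(105.18−79.26)/(157.26−79.26) + 101 = 49·25.92/78.00 + 101 ≈ 117.28 → 117.
CO 12.948: bracket 12.382–18.129 → index 101–150; slope 49/5.747, offset 0.566.
AQI = 101 + 49/5.747·0.566 ≈ 105.83 ⇒ 106.
Sub-indices: NO₂→62, SO₂→161, PM2.5→117, CO→106. Ranked high→low: 161, 117, 106, 62. Second-highest sub-index = 117.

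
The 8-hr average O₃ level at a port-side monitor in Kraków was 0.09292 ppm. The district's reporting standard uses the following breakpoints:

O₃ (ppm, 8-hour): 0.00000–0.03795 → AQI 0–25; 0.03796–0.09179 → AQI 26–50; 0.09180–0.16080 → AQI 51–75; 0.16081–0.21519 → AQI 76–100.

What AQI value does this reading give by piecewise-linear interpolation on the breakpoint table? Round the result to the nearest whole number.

O₃: 0.09292 lies in 0.09180–0.16080, so I_lo=51, I_hi=75, C_lo=0.09180, C_hi=0.16080.
(75−51)/(0.16080−0.09180) × (0.09292−0.09180) + 51 = 24/0.06900 × 0.00112 + 51 ≈ 51.39 → 51.

51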